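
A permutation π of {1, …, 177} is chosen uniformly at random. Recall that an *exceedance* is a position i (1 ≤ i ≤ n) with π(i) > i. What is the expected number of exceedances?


Write X = Σ_{i=1}^{177} X_i, where X_i = 1_{π(i) > i}.
For each fixed i, π(i) is uniform over {1, …, 177} (marginal of a uniform permutation), so P[π(i) > i] = (n − i)/n. Summing: Σ_{i=1}^{177} (n − i)/n = (0 + 1 + … + 176)/177 = 177(177 − 1)/(2·177) = (177 − 1)/2.
Hence E[X] = Σ_{i=1}^{177} (177 − i)/177 = 88 ≈ 88.0000.

E[X] = 88 = 88.0000.


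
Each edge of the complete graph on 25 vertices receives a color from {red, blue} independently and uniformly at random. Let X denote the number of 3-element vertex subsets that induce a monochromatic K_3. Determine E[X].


Let X = Σ_S X_S over the C(25, 3) = 2300 subsets S of size 3, where X_S = 1 if the K_3 on S is monochromatic.
For a fixed S, the K_3 on S has C(3, 2) = 3 edges. P[all 3 edges red] = (1/2)^3, and likewise for blue, so P[monochromatic] = 2·(1/2)^3 = 2^{1 − 3} = 1/4.
By linearity: E[X] = C(25, 3) · 2^{1 − 3} = 2300 · 1/4 = 575.
Numerically: E[X] ≈ 575.00000.

E[X] = C(25,3)·2^(1−C(3,2)) = 575 ≈ 575.00000.


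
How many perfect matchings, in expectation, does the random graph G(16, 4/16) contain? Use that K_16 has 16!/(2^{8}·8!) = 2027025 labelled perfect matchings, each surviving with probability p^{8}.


K_16 has 16!/(2^{8}·8!) = 2027025 labelled perfect matchings.
For each such perfect matching H, let X_H = 1 if all 8 edges of H are present in G. Then P[X_H = 1] = p^{8} = (1/4)^{8} = 1/65536.
By linearity: E[X] = Σ_H E[X_H] = 2027025 · p^{8} = 2027025 · 1/65536 = 2027025/65536.
Numerically: E[X] ≈ 30.9299.

E[X] = 2027025 · (1/4)^{8} = 2027025/65536 ≈ 30.9299.


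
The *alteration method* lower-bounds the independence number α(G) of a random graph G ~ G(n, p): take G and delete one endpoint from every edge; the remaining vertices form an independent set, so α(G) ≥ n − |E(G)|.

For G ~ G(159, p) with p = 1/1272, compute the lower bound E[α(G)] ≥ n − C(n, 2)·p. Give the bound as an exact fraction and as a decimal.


E[|E(G)|] = C(159, 2)·p = 12561 · (1/1272) = 79/8.
E[α(G)] ≥ n − E[|E(G)|] = 159 − 79/8 = 1193/8.
Numerically: ≈ 149.125000.
(This is only a lower bound; the true E[α(G)] may be larger.)

E[α(G)] ≥ 1193/8 ≈ 149.125000.


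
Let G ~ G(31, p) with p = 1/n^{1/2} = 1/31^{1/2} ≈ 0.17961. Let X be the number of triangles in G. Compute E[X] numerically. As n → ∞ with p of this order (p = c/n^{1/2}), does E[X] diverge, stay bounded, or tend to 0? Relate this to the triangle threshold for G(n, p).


Number of potential triangles: C(31, 3) = 4495.
Each occurs with probability p³ ≈ (0.17961)³ ≈ 5.7937194e-03.
By linearity: E[X] = C(31, 3)·p³ ≈ 4495 · 5.7937194e-03 ≈ 26.04277.
Since α = 1/2 < 1, p = c/n^{1/2} ≫ 1/n is above the triangle threshold p ~ 1/n. Asymptotically E[X] ~ (c³/6)·n^{3(1−α)} = (1³/6)·n^{1.5} → ∞; triangles are abundant w.h.p.

E[X] ≈ 26.04277; in regime p = Θ(1/n^{1/2}) E[X] diverges (above the triangle threshold p ~ 1/n).


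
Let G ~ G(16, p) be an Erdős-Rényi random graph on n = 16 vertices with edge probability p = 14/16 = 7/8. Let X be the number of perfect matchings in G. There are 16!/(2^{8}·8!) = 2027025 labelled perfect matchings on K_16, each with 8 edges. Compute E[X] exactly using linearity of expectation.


K_16 has 16!/(2^{8}·8!) = 2027025 labelled perfect matchings.
For each such perfect matching H, let X_H = 1 if all 8 edges of H are present in G. Then P[X_H = 1] = p^{8} = (7/8)^{8} = 5764801/16777216.
By linearity: E[X] = Σ_H E[X_H] = 2027025 · p^{8} = 2027025 · 5764801/16777216 = 11685395747025/16777216.
Numerically: E[X] ≈ 6.965e+05.

E[X] = 2027025 · (7/8)^{8} = 11685395747025/16777216 ≈ 6.965e+05.


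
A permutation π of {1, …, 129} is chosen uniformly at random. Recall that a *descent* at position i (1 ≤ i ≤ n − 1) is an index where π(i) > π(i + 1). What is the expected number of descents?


Write X = Σ X_I over i = 1, …, 128, with X_I the indicator of one descent.
There are 128 indicators.
For each fixed i, the pair (π(i), π(i+1)) is a uniformly random ordered pair of distinct values from {1, …, 129}; by symmetry P[π(i) > π(i+1)] = 1/2.
By linearity: E[X] = 128 · (1/2) = (129 − 1) · (1/2) = 64 ≈ 64.00000.

E[X] = 64 = 64.00000.


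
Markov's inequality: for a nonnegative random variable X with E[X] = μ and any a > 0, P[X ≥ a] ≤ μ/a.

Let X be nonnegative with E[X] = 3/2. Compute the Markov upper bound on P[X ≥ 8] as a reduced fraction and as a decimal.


μ = E[X] = 3/2, a = 8.
Markov: P[X ≥ 8] ≤ μ/a = (3/2)/8 = 3/16.
Numerically: ≈ 0.187500.
(Since a = 8 > μ = 1.500000, the bound 3/16 is < 1 and informative.)

P[X ≥ 8] ≤ 3/16 ≈ 0.187500.


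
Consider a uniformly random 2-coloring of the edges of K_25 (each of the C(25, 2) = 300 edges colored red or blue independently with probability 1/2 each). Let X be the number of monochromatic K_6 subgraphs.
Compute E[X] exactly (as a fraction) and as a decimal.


Let X = Σ_S X_S over the C(25, 6) = 177100 subsets S of size 6, where X_S = 1 if the K_6 on S is monochromatic.
For a fixed S, the K_6 on S has C(6, 2) = 15 edges. P[all 15 edges red] = (1/2)^15, and likewise for blue, so P[monochromatic] = 2·(1/2)^15 = 2^{1 − 15} = 1/16384.
Summing: E[X] = C(25, 6) · 2^{1 − 15} = 177100 · 1/16384 = 44275/4096.
Numerically: E[X] ≈ 10.8093.

E[X] = C(25,6)·2^(1−C(6,2)) = 44275/4096 ≈ 10.8093.


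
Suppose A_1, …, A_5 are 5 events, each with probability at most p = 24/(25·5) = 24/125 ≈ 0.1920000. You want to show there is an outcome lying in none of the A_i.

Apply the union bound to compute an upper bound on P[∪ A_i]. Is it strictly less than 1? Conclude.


Union bound: P[∪_{i=1}^{5} A_i] ≤ Σ_i P[A_i] ≤ 5·p = 5·(24/125) = 24/25.
Numerically: 24/25 ≈ 0.9600000.
Is 24/25 < 1? YES.
Since P[∪ A_i] ≤ 24/25 < 1, the complement has P[∩ A_i^c] ≥ 1 − 24/25 = 1/25 > 0, so some outcome avoids every A_i.

5·p = 24/25 ≈ 0.9600000; existence CERTIFIED by the union bound.


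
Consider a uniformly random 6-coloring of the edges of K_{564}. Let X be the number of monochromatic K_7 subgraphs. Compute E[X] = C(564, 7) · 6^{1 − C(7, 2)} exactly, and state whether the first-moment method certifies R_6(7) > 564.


E[X] = C(564, 7) · 6^{1 − 21} = 3469685994423792 · 6^{−20} = 3469685994423792/3656158440062976.
As a reduced fraction: E[X] = 24095041627943/25389989167104 ≈ 0.9490.
Is E[X] < 1? YES.
Since E[X] < 1, there exists a 6-coloring of K_{564} with no monochromatic K_7; hence R_6(7) > 564.

E[X] = 24095041627943/25389989167104 ≈ 0.9490; E[X] < 1, so R_6(7) > 564.


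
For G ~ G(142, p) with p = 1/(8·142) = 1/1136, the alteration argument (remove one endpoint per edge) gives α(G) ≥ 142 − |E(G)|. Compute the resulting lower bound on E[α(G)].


E[|E(G)|] = C(142, 2)·p = 10011 · (1/1136) = 141/16.
E[α(G)] ≥ n − E[|E(G)|] = 142 − 141/16 = 2131/16.
Numerically: ≈ 133.1875.
(This is only a lower bound; the true E[α(G)] may be larger.)

E[α(G)] ≥ 2131/16 ≈ 133.1875.


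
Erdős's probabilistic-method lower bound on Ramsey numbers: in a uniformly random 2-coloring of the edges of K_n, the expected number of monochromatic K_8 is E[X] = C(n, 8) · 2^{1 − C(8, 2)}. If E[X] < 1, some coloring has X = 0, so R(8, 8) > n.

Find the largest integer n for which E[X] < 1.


We need C(n, 8) · 2^{1 − 28} < 1, i.e. C(n, 8) < 2^{28 − 1} = 134217728.
Check values of n near the boundary:
  n = 40: C(40, 8) = 76904685; 76904685 < 134217728? YES
  n = 41: C(41, 8) = 95548245; 95548245 < 134217728? YES
  n = 42: C(42, 8) = 118030185; 118030185 < 134217728? YES
  n = 43: C(43, 8) = 145008513; 145008513 < 134217728? NO
  n = 44: C(44, 8) = 177232627; 177232627 < 134217728? NO
The largest n with C(n, 8) < 134217728 is n = 42 (where E[X] = 118030185/134217728 ≈ 0.8793934). Hence R(8, 8) > 42, i.e. R(8, 8) ≥ 43.

Largest n = 42; hence R(8, 8) > 42.


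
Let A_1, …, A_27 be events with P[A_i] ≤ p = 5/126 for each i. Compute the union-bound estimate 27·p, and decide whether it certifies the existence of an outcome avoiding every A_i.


Union bound: P[∪_{i=1}^{27} A_i] ≤ Σ_i P[A_i] ≤ 27·p = 27·(5/126) = 15/14.
Numerically: 15/14 ≈ 1.071.
Is 15/14 < 1? NO.
Since the bound 15/14 is ≥ 1, the union bound is uninformative here; it does NOT by itself certify existence.

27·p = 15/14 ≈ 1.071; existence NOT certified by the union bound.


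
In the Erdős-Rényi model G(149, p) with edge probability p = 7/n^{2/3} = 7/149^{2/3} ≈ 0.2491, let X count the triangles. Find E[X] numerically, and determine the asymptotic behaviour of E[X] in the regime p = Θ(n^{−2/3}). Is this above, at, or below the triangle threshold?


Number of potential triangles: C(149, 3) = 540274.
Each occurs with probability p³ ≈ (0.2491)³ ≈ 1.544975e-02.
By linearity: E[X] = C(149, 3)·p³ ≈ 540274 · 1.544975e-02 ≈ 8347.1007.
Since α = 2/3 < 1, p = c/n^{2/3} ≫ 1/n is above the triangle threshold p ~ 1/n. Asymptotically E[X] ~ (c³/6)·n^{3(1−α)} = (7³/6)·n^{1} → ∞; triangles are abundant w.h.p.

E[X] ≈ 8347.1007; in regime p = Θ(1/n^{2/3}) E[X] diverges (above the triangle threshold p ~ 1/n).


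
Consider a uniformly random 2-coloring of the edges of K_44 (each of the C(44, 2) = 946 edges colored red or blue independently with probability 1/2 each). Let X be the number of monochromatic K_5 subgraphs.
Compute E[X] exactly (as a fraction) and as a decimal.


Let X = Σ_S X_S over the C(44, 5) = 1086008 subsets S of size 5, where X_S = 1 if the K_5 on S is monochromatic.
For a fixed S, the K_5 on S has C(5, 2) = 10 edges. P[all 10 edges red] = (1/2)^10, and likewise for blue, so P[monochromatic] = 2·(1/2)^10 = 2^{1 − 10} = 1/512.
By linearity of expectation: E[X] = C(44, 5) · 2^{1 − 10} = 1086008 · 1/512 = 135751/64.
Numerically: E[X] ≈ 2121.1094.

E[X] = C(44,5)·2^(1−C(5,2)) = 135751/64 ≈ 2121.1094.


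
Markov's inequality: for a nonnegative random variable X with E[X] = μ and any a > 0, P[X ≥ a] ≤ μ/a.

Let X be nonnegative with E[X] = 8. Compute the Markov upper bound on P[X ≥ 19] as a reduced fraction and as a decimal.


μ = E[X] = 8, a = 19.
Markov: P[X ≥ 19] ≤ μ/a = (8)/19 = 8/19.
Numerically: ≈ 0.4211.
(Since a = 19 > μ = 8.0000, the bound 8/19 is < 1 and informative.)

P[X ≥ 19] ≤ 8/19 ≈ 0.4211.


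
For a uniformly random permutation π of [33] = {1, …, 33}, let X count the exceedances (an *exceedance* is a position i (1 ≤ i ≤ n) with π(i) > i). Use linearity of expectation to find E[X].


Write X = Σ_{i=1}^{33} X_i, where X_i = 1_{π(i) > i}.
For each fixed i, π(i) is uniform over {1, …, 33} (marginal of a uniform permutation), so P[π(i) > i] = (n − i)/n. Summing: Σ_{i=1}^{33} (n − i)/n = (0 + 1 + … + 32)/33 = 33(33 − 1)/(2·33) = (33 − 1)/2.
Hence E[X] = Σ_{i=1}^{33} (33 − i)/33 = 16 ≈ 16.0000.

E[X] = 16 = 16.0000.


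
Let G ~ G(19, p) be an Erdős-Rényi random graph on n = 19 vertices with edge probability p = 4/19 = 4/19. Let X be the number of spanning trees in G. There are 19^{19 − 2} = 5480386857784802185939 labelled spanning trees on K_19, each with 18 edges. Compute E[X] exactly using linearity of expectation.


K_19 has 19^{19 − 2} = 5480386857784802185939 labelled spanning trees.
For each such spanning tree H, let X_H = 1 if all 18 edges of H are present in G. Then P[X_H = 1] = p^{18} = (4/19)^{18} = 68719476736/104127350297911241532841.
By linearity of expectation: E[X] = Σ_H E[X_H] = 5480386857784802185939 · p^{18} = 5480386857784802185939 · 68719476736/104127350297911241532841 = 68719476736/19.
Numerically: E[X] ≈ 3.62e+09.

E[X] = 5480386857784802185939 · (4/19)^{18} = 68719476736/19 ≈ 3.62e+09.


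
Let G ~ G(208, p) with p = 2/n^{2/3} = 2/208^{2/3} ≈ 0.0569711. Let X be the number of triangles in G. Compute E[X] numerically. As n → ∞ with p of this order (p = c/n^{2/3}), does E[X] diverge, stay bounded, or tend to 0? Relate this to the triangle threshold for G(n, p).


Number of potential triangles: C(208, 3) = 1478256.
Each occurs with probability p³ ≈ (0.0569711)³ ≈ 1.84911243e-04.
By linearity: E[X] = C(208, 3)·p³ ≈ 1478256 · 1.84911243e-04 ≈ 273.346154.
Since α = 2/3 < 1, p = c/n^{2/3} ≫ 1/n is above the triangle threshold p ~ 1/n. Asymptotically E[X] ~ (c³/6)·n^{3(1−α)} = (2³/6)·n^{1} → ∞; triangles are abundant w.h.p.

E[X] ≈ 273.346154; in regime p = Θ(1/n^{2/3}) E[X] diverges (above the triangle threshold p ~ 1/n).


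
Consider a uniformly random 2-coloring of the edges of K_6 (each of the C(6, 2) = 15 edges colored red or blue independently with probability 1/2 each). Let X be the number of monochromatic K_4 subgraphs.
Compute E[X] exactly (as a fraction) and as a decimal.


Let X = Σ_S X_S over the C(6, 4) = 15 subsets S of size 4, where X_S = 1 if the K_4 on S is monochromatic.
For a fixed S, the K_4 on S has C(4, 2) = 6 edges. P[all 6 edges red] = (1/2)^6, and likewise for blue, so P[monochromatic] = 2·(1/2)^6 = 2^{1 − 6} = 1/32.
By linearity: E[X] = C(6, 4) · 2^{1 − 6} = 15 · 1/32 = 15/32.
Numerically: E[X] ≈ 0.468750.

E[X] = C(6,4)·2^(1−C(4,2)) = 15/32 ≈ 0.468750.


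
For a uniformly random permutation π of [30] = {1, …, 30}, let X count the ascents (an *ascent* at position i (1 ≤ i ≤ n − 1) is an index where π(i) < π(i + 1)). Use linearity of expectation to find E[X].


Write X = Σ X_I over i = 1, …, 29, with X_I the indicator of one ascent.
There are 29 indicators.
For each fixed i, the pair (π(i), π(i+1)) is a uniformly random ordered pair of distinct values from {1, …, 30}; by symmetry P[π(i) < π(i+1)] = 1/2.
By linearity: E[X] = 29 · (1/2) = (30 − 1) · (1/2) = 29/2 ≈ 14.5000.

E[X] = 29/2 = 14.5000.


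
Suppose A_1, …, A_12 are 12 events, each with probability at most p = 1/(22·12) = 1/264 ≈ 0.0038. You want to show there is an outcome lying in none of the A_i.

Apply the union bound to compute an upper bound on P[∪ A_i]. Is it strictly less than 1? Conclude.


Union bound: P[∪_{i=1}^{12} A_i] ≤ Σ_i P[A_i] ≤ 12·p = 12·(1/264) = 1/22.
Numerically: 1/22 ≈ 0.0455.
Is 1/22 < 1? YES.
Since P[∪ A_i] ≤ 1/22 < 1, the complement has P[∩ A_i^c] ≥ 1 − 1/22 = 21/22 > 0, so some outcome avoids every A_i.

12·p = 1/22 ≈ 0.0455; existence CERTIFIED by the union bound.


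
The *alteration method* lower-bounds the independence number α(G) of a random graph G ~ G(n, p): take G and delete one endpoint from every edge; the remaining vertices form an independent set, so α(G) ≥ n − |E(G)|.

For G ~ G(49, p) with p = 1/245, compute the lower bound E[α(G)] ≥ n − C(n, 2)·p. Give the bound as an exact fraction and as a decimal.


E[|E(G)|] = C(49, 2)·p = 1176 · (1/245) = 24/5.
E[α(G)] ≥ n − E[|E(G)|] = 49 − 24/5 = 221/5.
Numerically: ≈ 44.200000.
(This is only a lower bound; the true E[α(G)] may be larger.)

E[α(G)] ≥ 221/5 ≈ 44.200000.


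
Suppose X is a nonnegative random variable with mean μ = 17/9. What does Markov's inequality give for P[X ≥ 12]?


μ = E[X] = 17/9, a = 12.
Markov: P[X ≥ 12] ≤ μ/a = (17/9)/12 = 17/108.
Numerically: ≈ 0.15741.
(Since a = 12 > μ = 1.88889, the bound 17/108 is < 1 and informative.)

P[X ≥ 12] ≤ 17/108 ≈ 0.15741.


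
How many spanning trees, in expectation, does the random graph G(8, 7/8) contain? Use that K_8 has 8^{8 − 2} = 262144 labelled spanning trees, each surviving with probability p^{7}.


K_8 has 8^{8 − 2} = 262144 labelled spanning trees.
For each such spanning tree H, let X_H = 1 if all 7 edges of H are present in G. Then P[X_H = 1] = p^{7} = (7/8)^{7} = 823543/2097152.
Summing the indicators: E[X] = Σ_H E[X_H] = 262144 · p^{7} = 262144 · 823543/2097152 = 823543/8.
Numerically: E[X] ≈ 102943.

E[X] = 262144 · (7/8)^{7} = 823543/8 ≈ 102943.


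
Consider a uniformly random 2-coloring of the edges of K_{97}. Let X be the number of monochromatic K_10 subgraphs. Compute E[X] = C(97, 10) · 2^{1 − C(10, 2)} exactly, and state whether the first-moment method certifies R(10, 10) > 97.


E[X] = C(97, 10) · 2^{1 − 45} = 12576469727536 · 2^{−44} = 12576469727536/17592186044416.
As a reduced fraction: E[X] = 786029357971/1099511627776 ≈ 0.71489.
Is E[X] < 1? YES.
Since E[X] < 1, there exists a 2-coloring of K_{97} with no monochromatic K_10; hence R(10, 10) > 97.

E[X] = 786029357971/1099511627776 ≈ 0.71489; E[X] < 1, so R(10, 10) > 97.


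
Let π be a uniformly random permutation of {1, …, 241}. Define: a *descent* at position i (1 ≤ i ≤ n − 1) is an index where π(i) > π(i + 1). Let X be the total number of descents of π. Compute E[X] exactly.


Write X = Σ X_I over i = 1, …, 240, with X_I the indicator of one descent.
There are 240 indicators.
For each fixed i, the pair (π(i), π(i+1)) is a uniformly random ordered pair of distinct values from {1, …, 241}; by symmetry P[π(i) > π(i+1)] = 1/2.
By linearity: E[X] = 240 · (1/2) = (241 − 1) · (1/2) = 120 ≈ 120.000.

E[X] = 120 = 120.000.


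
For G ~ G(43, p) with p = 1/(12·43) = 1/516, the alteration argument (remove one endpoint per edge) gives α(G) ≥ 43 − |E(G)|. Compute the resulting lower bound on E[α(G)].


E[|E(G)|] = C(43, 2)·p = 903 · (1/516) = 7/4.
E[α(G)] ≥ n − E[|E(G)|] = 43 − 7/4 = 165/4.
Numerically: ≈ 41.250.
(This is only a lower bound; the true E[α(G)] may be larger.)

E[α(G)] ≥ 165/4 ≈ 41.250.


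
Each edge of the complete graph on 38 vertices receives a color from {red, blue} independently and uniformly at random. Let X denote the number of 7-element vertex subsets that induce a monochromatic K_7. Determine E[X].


Let X = Σ_S X_S over the C(38, 7) = 12620256 subsets S of size 7, where X_S = 1 if the K_7 on S is monochromatic.
For a fixed S, the K_7 on S has C(7, 2) = 21 edges. P[all 21 edges red] = (1/2)^21, and likewise for blue, so P[monochromatic] = 2·(1/2)^21 = 2^{1 − 21} = 1/1048576.
Summing: E[X] = C(38, 7) · 2^{1 − 21} = 12620256 · 1/1048576 = 394383/32768.
Numerically: E[X] ≈ 12.03561.

E[X] = C(38,7)·2^(1−C(7,2)) = 394383/32768 ≈ 12.03561.


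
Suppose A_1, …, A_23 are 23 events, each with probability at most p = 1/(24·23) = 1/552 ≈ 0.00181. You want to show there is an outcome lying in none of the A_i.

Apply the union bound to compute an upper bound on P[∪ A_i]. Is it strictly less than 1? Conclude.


Union bound: P[∪_{i=1}^{23} A_i] ≤ Σ_i P[A_i] ≤ 23·p = 23·(1/552) = 1/24.
Numerically: 1/24 ≈ 0.04167.
Is 1/24 < 1? YES.
Since P[∪ A_i] ≤ 1/24 < 1, the complement has P[∩ A_i^c] ≥ 1 − 1/24 = 23/24 > 0, so some outcome avoids every A_i.

23·p = 1/24 ≈ 0.04167; existence CERTIFIED by the union bound.


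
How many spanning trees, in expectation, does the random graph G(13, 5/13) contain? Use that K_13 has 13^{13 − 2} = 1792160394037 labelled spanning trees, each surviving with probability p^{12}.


K_13 has 13^{13 − 2} = 1792160394037 labelled spanning trees.
For each such spanning tree H, let X_H = 1 if all 12 edges of H are present in G. Then P[X_H = 1] = p^{12} = (5/13)^{12} = 244140625/23298085122481.
Summing the indicators: E[X] = Σ_H E[X_H] = 1792160394037 · p^{12} = 1792160394037 · 244140625/23298085122481 = 244140625/13.
Numerically: E[X] ≈ 1.878e+07.

E[X] = 1792160394037 · (5/13)^{12} = 244140625/13 ≈ 1.878e+07.


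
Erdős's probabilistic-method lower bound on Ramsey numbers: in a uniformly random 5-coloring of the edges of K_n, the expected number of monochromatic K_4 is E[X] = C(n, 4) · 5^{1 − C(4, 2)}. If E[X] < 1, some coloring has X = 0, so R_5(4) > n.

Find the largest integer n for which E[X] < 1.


We need C(n, 4) · 5^{1 − 6} < 1, i.e. C(n, 4) < 5^{6 − 1} = 3125.
Check values of n near the boundary:
  n = 16: C(16, 4) = 1820; 1820 < 3125? YES
  n = 17: C(17, 4) = 2380; 2380 < 3125? YES
  n = 18: C(18, 4) = 3060; 3060 < 3125? YES
  n = 19: C(19, 4) = 3876; 3876 < 3125? NO
  n = 20: C(20, 4) = 4845; 4845 < 3125? NO
The largest n with C(n, 4) < 3125 is n = 18 (where E[X] = 612/625 ≈ 0.979). Hence R_5(4) > 18, i.e. R_5(4) ≥ 19.

Largest n = 18; hence R_5(4) > 18.


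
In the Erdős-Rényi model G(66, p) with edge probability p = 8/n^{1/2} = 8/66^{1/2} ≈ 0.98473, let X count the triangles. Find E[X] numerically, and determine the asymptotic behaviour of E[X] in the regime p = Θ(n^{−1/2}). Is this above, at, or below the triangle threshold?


Number of potential triangles: C(66, 3) = 45760.
Each occurs with probability p³ ≈ (0.98473)³ ≈ 9.5489157e-01.
By linearity: E[X] = C(66, 3)·p³ ≈ 45760 · 9.5489157e-01 ≈ 43695.83808.
Since α = 1/2 < 1, p = c/n^{1/2} ≫ 1/n is above the triangle threshold p ~ 1/n. Asymptotically E[X] ~ (c³/6)·n^{3(1−α)} = (8³/6)·n^{1.5} → ∞; triangles are abundant w.h.p.

E[X] ≈ 43695.83808; in regime p = Θ(1/n^{1/2}) E[X] diverges (above the triangle threshold p ~ 1/n).


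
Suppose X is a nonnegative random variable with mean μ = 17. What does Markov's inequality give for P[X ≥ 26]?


μ = E[X] = 17, a = 26.
Markov: P[X ≥ 26] ≤ μ/a = (17)/26 = 17/26.
Numerically: ≈ 0.6538.
(Since a = 26 > μ = 17.0000, the bound 17/26 is < 1 and informative.)

P[X ≥ 26] ≤ 17/26 ≈ 0.6538.


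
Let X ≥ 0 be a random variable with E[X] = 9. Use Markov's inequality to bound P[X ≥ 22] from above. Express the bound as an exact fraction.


μ = E[X] = 9, a = 22.
Markov: P[X ≥ 22] ≤ μ/a = (9)/22 = 9/22.
Numerically: ≈ 0.409.
(Since a = 22 > μ = 9.000, the bound 9/22 is < 1 and informative.)

P[X ≥ 22] ≤ 9/22 ≈ 0.409.


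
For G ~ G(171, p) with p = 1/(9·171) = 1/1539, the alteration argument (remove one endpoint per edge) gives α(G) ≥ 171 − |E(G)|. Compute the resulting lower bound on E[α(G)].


E[|E(G)|] = C(171, 2)·p = 14535 · (1/1539) = 85/9.
E[α(G)] ≥ n − E[|E(G)|] = 171 − 85/9 = 1454/9.
Numerically: ≈ 161.55556.
(This is only a lower bound; the true E[α(G)] may be larger.)

E[α(G)] ≥ 1454/9 ≈ 161.55556.


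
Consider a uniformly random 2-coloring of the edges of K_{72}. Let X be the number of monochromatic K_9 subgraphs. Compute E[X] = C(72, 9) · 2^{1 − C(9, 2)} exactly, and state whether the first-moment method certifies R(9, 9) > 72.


E[X] = C(72, 9) · 2^{1 − 36} = 85113005120 · 2^{−35} = 85113005120/34359738368.
As a reduced fraction: E[X] = 1329890705/536870912 ≈ 2.477.
Is E[X] < 1? NO.
Since E[X] ≥ 1, the first-moment bound is inconclusive at n = 72; it does NOT by itself certify R(9, 9) > 72.

E[X] = 1329890705/536870912 ≈ 2.477; E[X] ≥ 1; first-moment method inconclusive here.


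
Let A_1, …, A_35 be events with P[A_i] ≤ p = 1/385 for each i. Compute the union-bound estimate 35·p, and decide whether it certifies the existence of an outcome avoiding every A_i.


Union bound: P[∪_{i=1}^{35} A_i] ≤ Σ_i P[A_i] ≤ 35·p = 35·(1/385) = 1/11.
Numerically: 1/11 ≈ 0.090909.
Is 1/11 < 1? YES.
Since P[∪ A_i] ≤ 1/11 < 1, the complement has P[∩ A_i^c] ≥ 1 − 1/11 = 10/11 > 0, so some outcome avoids every A_i.

35·p = 1/11 ≈ 0.090909; existence CERTIFIED by the union bound.


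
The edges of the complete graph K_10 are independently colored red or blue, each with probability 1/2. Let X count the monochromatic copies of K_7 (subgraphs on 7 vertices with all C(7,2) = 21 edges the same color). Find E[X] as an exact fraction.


Let X = Σ_S X_S over the C(10, 7) = 120 subsets S of size 7, where X_S = 1 if the K_7 on S is monochromatic.
For a fixed S, the K_7 on S has C(7, 2) = 21 edges. P[all 21 edges red] = (1/2)^21, and likewise for blue, so P[monochromatic] = 2·(1/2)^21 = 2^{1 − 21} = 1/1048576.
By linearity of expectation: E[X] = C(10, 7) · 2^{1 − 21} = 120 · 1/1048576 = 15/131072.
Numerically: E[X] ≈ 0.0001.

E[X] = C(10,7)·2^(1−C(7,2)) = 15/131072 ≈ 0.0001.


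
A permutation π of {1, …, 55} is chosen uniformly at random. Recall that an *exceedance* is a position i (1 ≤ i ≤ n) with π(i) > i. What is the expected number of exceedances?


Write X = Σ_{i=1}^{55} X_i, where X_i = 1_{π(i) > i}.
For each fixed i, π(i) is uniform over {1, …, 55} (marginal of a uniform permutation), so P[π(i) > i] = (n − i)/n. Summing: Σ_{i=1}^{55} (n − i)/n = (0 + 1 + … + 54)/55 = 55(55 − 1)/(2·55) = (55 − 1)/2.
Hence E[X] = Σ_{i=1}^{55} (55 − i)/55 = 27 ≈ 27.00000.

E[X] = 27 = 27.00000.


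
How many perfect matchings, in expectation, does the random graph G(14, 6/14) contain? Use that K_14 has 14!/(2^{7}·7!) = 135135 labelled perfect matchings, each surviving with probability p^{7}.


K_14 has 14!/(2^{7}·7!) = 135135 labelled perfect matchings.
For each such perfect matching H, let X_H = 1 if all 7 edges of H are present in G. Then P[X_H = 1] = p^{7} = (3/7)^{7} = 2187/823543.
By linearity of expectation: E[X] = Σ_H E[X_H] = 135135 · p^{7} = 135135 · 2187/823543 = 42220035/117649.
Numerically: E[X] ≈ 359.

E[X] = 135135 · (3/7)^{7} = 42220035/117649 ≈ 359.


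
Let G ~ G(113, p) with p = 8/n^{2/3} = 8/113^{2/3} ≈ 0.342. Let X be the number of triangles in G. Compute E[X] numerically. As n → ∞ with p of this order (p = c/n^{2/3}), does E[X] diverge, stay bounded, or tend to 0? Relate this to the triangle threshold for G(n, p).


Number of potential triangles: C(113, 3) = 234136.
Each occurs with probability p³ ≈ (0.342)³ ≈ 4.00971e-02.
By linearity: E[X] = C(113, 3)·p³ ≈ 234136 · 4.00971e-02 ≈ 9388.177.
Since α = 2/3 < 1, p = c/n^{2/3} ≫ 1/n is above the triangle threshold p ~ 1/n. Asymptotically E[X] ~ (c³/6)·n^{3(1−α)} = (8³/6)·n^{1} → ∞; triangles are abundant w.h.p.

E[X] ≈ 9388.177; in regime p = Θ(1/n^{2/3}) E[X] diverges (above the triangle threshold p ~ 1/n).


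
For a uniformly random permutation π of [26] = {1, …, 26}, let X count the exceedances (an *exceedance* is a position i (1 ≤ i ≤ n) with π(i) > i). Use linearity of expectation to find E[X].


Write X = Σ_{i=1}^{26} X_i, where X_i = 1_{π(i) > i}.
For each fixed i, π(i) is uniform over {1, …, 26} (marginal of a uniform permutation), so P[π(i) > i] = (n − i)/n. Summing: Σ_{i=1}^{26} (n − i)/n = (0 + 1 + … + 25)/26 = 26(26 − 1)/(2·26) = (26 − 1)/2.
Hence E[X] = Σ_{i=1}^{26} (26 − i)/26 = 25/2 ≈ 12.500000.

E[X] = 25/2 = 12.500000.


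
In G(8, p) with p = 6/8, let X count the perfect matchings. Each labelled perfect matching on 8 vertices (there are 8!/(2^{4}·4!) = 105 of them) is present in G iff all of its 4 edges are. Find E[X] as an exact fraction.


K_8 has 8!/(2^{4}·4!) = 105 labelled perfect matchings.
For each such perfect matching H, let X_H = 1 if all 4 edges of H are present in G. Then P[X_H = 1] = p^{4} = (3/4)^{4} = 81/256.
Summing the indicators: E[X] = Σ_H E[X_H] = 105 · p^{4} = 105 · 81/256 = 8505/256.
Numerically: E[X] ≈ 33.223.

E[X] = 105 · (3/4)^{4} = 8505/256 ≈ 33.223.


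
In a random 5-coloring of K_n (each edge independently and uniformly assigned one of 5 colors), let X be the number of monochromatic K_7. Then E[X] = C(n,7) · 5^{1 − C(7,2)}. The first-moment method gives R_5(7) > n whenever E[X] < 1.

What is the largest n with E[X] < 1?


We need C(n, 7) · 5^{1 − 21} < 1, i.e. C(n, 7) < 5^{21 − 1} = 95367431640625.
Check values of n near the boundary:
  n = 334: C(334, 7) = 86359460961576; 86359460961576 < 95367431640625? YES
  n = 335: C(335, 7) = 88202498238195; 88202498238195 < 95367431640625? YES
  n = 336: C(336, 7) = 90079147136880; 90079147136880 < 95367431640625? YES
  n = 337: C(337, 7) = 91989916924632; 91989916924632 < 95367431640625? YES
  n = 338: C(338, 7) = 93935323022736; 93935323022736 < 95367431640625? YES
  n = 339: C(339, 7) = 95915887062372; 95915887062372 < 95367431640625? NO
  n = 340: C(340, 7) = 97932136940560; 97932136940560 < 95367431640625? NO
The largest n with C(n, 7) < 95367431640625 is n = 338 (where E[X] = 93935323022736/95367431640625 ≈ 0.9849833). Hence R_5(7) > 338, i.e. R_5(7) ≥ 339.

Largest n = 338; hence R_5(7) > 338.


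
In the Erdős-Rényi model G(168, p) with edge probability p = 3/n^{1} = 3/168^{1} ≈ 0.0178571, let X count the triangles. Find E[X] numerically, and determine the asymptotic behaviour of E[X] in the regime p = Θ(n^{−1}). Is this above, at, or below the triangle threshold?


Number of potential triangles: C(168, 3) = 776216.
Each occurs with probability p³ ≈ (0.0178571)³ ≈ 5.69424198e-06.
By linearity: E[X] = C(168, 3)·p³ ≈ 776216 · 5.69424198e-06 ≈ 4.419962.
Here α = 1, so p = 3/n is exactly at the triangle threshold p ~ 1/n. Asymptotically E[X] → c³/6 = 3³/6 = 9/2 ≈ 4.500000, a bounded constant. In this regime the triangle count is asymptotically Poisson(c³/6).

E[X] ≈ 4.419962; in regime p = Θ(1/n^{1}) E[X] stays bounded (at the triangle threshold p ~ 1/n).


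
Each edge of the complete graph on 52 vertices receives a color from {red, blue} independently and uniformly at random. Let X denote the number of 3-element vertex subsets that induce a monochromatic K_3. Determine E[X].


Let X = Σ_S X_S over the C(52, 3) = 22100 subsets S of size 3, where X_S = 1 if the K_3 on S is monochromatic.
For a fixed S, the K_3 on S has C(3, 2) = 3 edges. P[all 3 edges red] = (1/2)^3, and likewise for blue, so P[monochromatic] = 2·(1/2)^3 = 2^{1 − 3} = 1/4.
By linearity: E[X] = C(52, 3) · 2^{1 − 3} = 22100 · 1/4 = 5525.
Numerically: E[X] ≈ 5525.000000.

E[X] = C(52,3)·2^(1−C(3,2)) = 5525 ≈ 5525.000000.


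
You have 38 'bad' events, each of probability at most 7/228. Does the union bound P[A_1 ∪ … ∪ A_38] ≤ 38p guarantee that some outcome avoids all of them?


Union bound: P[∪_{i=1}^{38} A_i] ≤ Σ_i P[A_i] ≤ 38·p = 38·(7/228) = 7/6.
Numerically: 7/6 ≈ 1.167.
Is 7/6 < 1? NO.
Since the bound 7/6 is ≥ 1, the union bound is uninformative here; it does NOT by itself certify existence.

38·p = 7/6 ≈ 1.167; existence NOT certified by the union bound.


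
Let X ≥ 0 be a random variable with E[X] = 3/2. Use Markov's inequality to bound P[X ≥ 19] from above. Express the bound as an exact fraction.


μ = E[X] = 3/2, a = 19.
Markov: P[X ≥ 19] ≤ μ/a = (3/2)/19 = 3/38.
Numerically: ≈ 0.078947.
(Since a = 19 > μ = 1.500000, the bound 3/38 is < 1 and informative.)

P[X ≥ 19] ≤ 3/38 ≈ 0.078947.


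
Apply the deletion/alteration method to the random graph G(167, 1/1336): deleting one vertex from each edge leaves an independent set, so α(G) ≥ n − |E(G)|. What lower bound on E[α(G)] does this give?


E[|E(G)|] = C(167, 2)·p = 13861 · (1/1336) = 83/8.
E[α(G)] ≥ n − E[|E(G)|] = 167 − 83/8 = 1253/8.
Numerically: ≈ 156.6250.
(This is only a lower bound; the true E[α(G)] may be larger.)

E[α(G)] ≥ 1253/8 ≈ 156.6250.


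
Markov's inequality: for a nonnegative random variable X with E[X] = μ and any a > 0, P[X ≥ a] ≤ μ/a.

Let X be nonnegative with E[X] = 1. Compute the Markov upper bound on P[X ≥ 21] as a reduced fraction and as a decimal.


μ = E[X] = 1, a = 21.
Markov: P[X ≥ 21] ≤ μ/a = (1)/21 = 1/21.
Numerically: ≈ 0.04762.
(Since a = 21 > μ = 1.00000, the bound 1/21 is < 1 and informative.)

P[X ≥ 21] ≤ 1/21 ≈ 0.04762.


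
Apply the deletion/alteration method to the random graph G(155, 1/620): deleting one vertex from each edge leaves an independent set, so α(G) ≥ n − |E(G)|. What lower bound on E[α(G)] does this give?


E[|E(G)|] = C(155, 2)·p = 11935 · (1/620) = 77/4.
E[α(G)] ≥ n − E[|E(G)|] = 155 − 77/4 = 543/4.
Numerically: ≈ 135.75000.
(This is only a lower bound; the true E[α(G)] may be larger.)

E[α(G)] ≥ 543/4 ≈ 135.75000.


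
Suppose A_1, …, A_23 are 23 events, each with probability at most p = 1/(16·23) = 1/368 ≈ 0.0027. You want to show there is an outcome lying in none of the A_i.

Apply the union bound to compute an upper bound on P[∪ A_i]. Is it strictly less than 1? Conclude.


Union bound: P[∪_{i=1}^{23} A_i] ≤ Σ_i P[A_i] ≤ 23·p = 23·(1/368) = 1/16.
Numerically: 1/16 ≈ 0.0625.
Is 1/16 < 1? YES.
Since P[∪ A_i] ≤ 1/16 < 1, the complement has P[∩ A_i^c] ≥ 1 − 1/16 = 15/16 > 0, so some outcome avoids every A_i.

23·p = 1/16 ≈ 0.0625; existence CERTIFIED by the union bound.


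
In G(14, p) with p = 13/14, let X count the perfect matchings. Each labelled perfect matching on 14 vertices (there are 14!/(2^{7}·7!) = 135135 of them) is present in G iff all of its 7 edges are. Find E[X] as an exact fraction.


K_14 has 14!/(2^{7}·7!) = 135135 labelled perfect matchings.
For each such perfect matching H, let X_H = 1 if all 7 edges of H are present in G. Then P[X_H = 1] = p^{7} = (13/14)^{7} = 62748517/105413504.
By linearity: E[X] = Σ_H E[X_H] = 135135 · p^{7} = 135135 · 62748517/105413504 = 1211360120685/15059072.
Numerically: E[X] ≈ 8.04e+04.

E[X] = 135135 · (13/14)^{7} = 1211360120685/15059072 ≈ 8.04e+04.


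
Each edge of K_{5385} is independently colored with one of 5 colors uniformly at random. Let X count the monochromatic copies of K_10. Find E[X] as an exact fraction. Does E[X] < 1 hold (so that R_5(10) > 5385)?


E[X] = C(5385, 10) · 5^{1 − 45} = 5603542957245638044321604098176 · 5^{−44} = 5603542957245638044321604098176/5684341886080801486968994140625.
As a reduced fraction: E[X] = 5603542957245638044321604098176/5684341886080801486968994140625 ≈ 0.98579.
Is E[X] < 1? YES.
Since E[X] < 1, there exists a 5-coloring of K_{5385} with no monochromatic K_10; hence R_5(10) > 5385.

E[X] = 5603542957245638044321604098176/5684341886080801486968994140625 ≈ 0.98579; E[X] < 1, so R_5(10) > 5385.


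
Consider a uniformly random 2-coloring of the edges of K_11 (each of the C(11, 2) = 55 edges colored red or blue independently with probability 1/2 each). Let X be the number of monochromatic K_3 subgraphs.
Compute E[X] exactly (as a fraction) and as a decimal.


Let X = Σ_S X_S over the C(11, 3) = 165 subsets S of size 3, where X_S = 1 if the K_3 on S is monochromatic.
For a fixed S, the K_3 on S has C(3, 2) = 3 edges. P[all 3 edges red] = (1/2)^3, and likewise for blue, so P[monochromatic] = 2·(1/2)^3 = 2^{1 − 3} = 1/4.
Summing: E[X] = C(11, 3) · 2^{1 − 3} = 165 · 1/4 = 165/4.
Numerically: E[X] ≈ 41.250000.

E[X] = C(11,3)·2^(1−C(3,2)) = 165/4 ≈ 41.250000.


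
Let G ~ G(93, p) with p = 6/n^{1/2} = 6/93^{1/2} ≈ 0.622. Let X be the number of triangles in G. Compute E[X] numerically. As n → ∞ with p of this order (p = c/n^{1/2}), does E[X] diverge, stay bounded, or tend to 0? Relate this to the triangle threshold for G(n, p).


Number of potential triangles: C(93, 3) = 129766.
Each occurs with probability p³ ≈ (0.622)³ ≈ 2.40840e-01.
By linearity: E[X] = C(93, 3)·p³ ≈ 129766 · 2.40840e-01 ≈ 31252.895.
Since α = 1/2 < 1, p = c/n^{1/2} ≫ 1/n is above the triangle threshold p ~ 1/n. Asymptotically E[X] ~ (c³/6)·n^{3(1−α)} = (6³/6)·n^{1.5} → ∞; triangles are abundant w.h.p.

E[X] ≈ 31252.895; in regime p = Θ(1/n^{1/2}) E[X] diverges (above the triangle threshold p ~ 1/n).


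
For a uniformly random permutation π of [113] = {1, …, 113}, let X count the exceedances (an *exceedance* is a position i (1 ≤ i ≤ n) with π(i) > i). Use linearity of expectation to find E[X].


Write X = Σ_{i=1}^{113} X_i, where X_i = 1_{π(i) > i}.
For each fixed i, π(i) is uniform over {1, …, 113} (marginal of a uniform permutation), so P[π(i) > i] = (n − i)/n. Summing: Σ_{i=1}^{113} (n − i)/n = (0 + 1 + … + 112)/113 = 113(113 − 1)/(2·113) = (113 − 1)/2.
Hence E[X] = Σ_{i=1}^{113} (113 − i)/113 = 56 ≈ 56.00000.

E[X] = 56 = 56.00000.


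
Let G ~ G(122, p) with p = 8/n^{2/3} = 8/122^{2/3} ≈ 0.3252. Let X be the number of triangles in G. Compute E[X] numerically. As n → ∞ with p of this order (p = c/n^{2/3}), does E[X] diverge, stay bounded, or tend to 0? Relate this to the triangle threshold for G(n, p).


Number of potential triangles: C(122, 3) = 295240.
Each occurs with probability p³ ≈ (0.3252)³ ≈ 3.439936e-02.
By linearity: E[X] = C(122, 3)·p³ ≈ 295240 · 3.439936e-02 ≈ 10156.0656.
Since α = 2/3 < 1, p = c/n^{2/3} ≫ 1/n is above the triangle threshold p ~ 1/n. Asymptotically E[X] ~ (c³/6)·n^{3(1−α)} = (8³/6)·n^{1} → ∞; triangles are abundant w.h.p.

E[X] ≈ 10156.0656; in regime p = Θ(1/n^{2/3}) E[X] diverges (above the triangle threshold p ~ 1/n).


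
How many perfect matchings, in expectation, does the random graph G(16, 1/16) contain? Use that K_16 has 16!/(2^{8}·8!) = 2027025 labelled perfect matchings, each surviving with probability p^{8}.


K_16 has 16!/(2^{8}·8!) = 2027025 labelled perfect matchings.
For each such perfect matching H, let X_H = 1 if all 8 edges of H are present in G. Then P[X_H = 1] = p^{8} = (1/16)^{8} = 1/4294967296.
Summing the indicators: E[X] = Σ_H E[X_H] = 2027025 · p^{8} = 2027025 · 1/4294967296 = 2027025/4294967296.
Numerically: E[X] ≈ 0.000471954.

E[X] = 2027025 · (1/16)^{8} = 2027025/4294967296 ≈ 0.000471954.


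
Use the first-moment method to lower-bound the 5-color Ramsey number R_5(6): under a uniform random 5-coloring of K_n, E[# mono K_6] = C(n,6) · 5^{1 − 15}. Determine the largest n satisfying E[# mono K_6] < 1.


We need C(n, 6) · 5^{1 − 15} < 1, i.e. C(n, 6) < 5^{15 − 1} = 6103515625.
Check values of n near the boundary:
  n = 129: C(129, 6) = 5688177600; 5688177600 < 6103515625? YES
  n = 130: C(130, 6) = 5963412000; 5963412000 < 6103515625? YES
  n = 131: C(131, 6) = 6249655776; 6249655776 < 6103515625? NO
  n = 132: C(132, 6) = 6547258432; 6547258432 < 6103515625? NO
The largest n with C(n, 6) < 6103515625 is n = 130 (where E[X] = 47707296/48828125 ≈ 0.9770). Hence R_5(6) > 130, i.e. R_5(6) ≥ 131.

Largest n = 130; hence R_5(6) > 130.


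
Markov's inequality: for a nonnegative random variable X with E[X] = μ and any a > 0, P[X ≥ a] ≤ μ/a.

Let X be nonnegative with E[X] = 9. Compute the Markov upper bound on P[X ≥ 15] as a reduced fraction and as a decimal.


μ = E[X] = 9, a = 15.
Markov: P[X ≥ 15] ≤ μ/a = (9)/15 = 3/5.
Numerically: ≈ 0.600.
(Since a = 15 > μ = 9.000, the bound 3/5 is < 1 and informative.)

P[X ≥ 15] ≤ 3/5 ≈ 0.600.


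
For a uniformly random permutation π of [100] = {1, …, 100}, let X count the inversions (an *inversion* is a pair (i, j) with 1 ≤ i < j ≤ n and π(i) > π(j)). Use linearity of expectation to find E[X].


Write X = Σ X_I over the C(100, 2) = 4950 pairs i < j, with X_I the indicator of one inversion.
There are 4950 indicators.
For each fixed pair i < j, the values π(i) and π(j) are two distinct elements of {1, …, 100} in uniformly random order; by symmetry P[π(i) > π(j)] = 1/2.
By linearity: E[X] = 4950 · (1/2) = C(100, 2) · (1/2) = 4950/2 = 2475 ≈ 2475.0000.

E[X] = 2475 = 2475.0000.


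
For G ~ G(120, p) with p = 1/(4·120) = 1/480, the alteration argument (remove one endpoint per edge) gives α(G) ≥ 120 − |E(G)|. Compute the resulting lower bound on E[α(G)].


E[|E(G)|] = C(120, 2)·p = 7140 · (1/480) = 119/8.
E[α(G)] ≥ n − E[|E(G)|] = 120 − 119/8 = 841/8.
Numerically: ≈ 105.1250.
(This is only a lower bound; the true E[α(G)] may be larger.)

E[α(G)] ≥ 841/8 ≈ 105.1250.


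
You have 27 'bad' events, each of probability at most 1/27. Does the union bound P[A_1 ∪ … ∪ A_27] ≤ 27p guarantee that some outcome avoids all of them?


Union bound: P[∪_{i=1}^{27} A_i] ≤ Σ_i P[A_i] ≤ 27·p = 27·(1/27) = 1.
Numerically: 1 ≈ 1.000.
Is 1 < 1? NO.
Since the bound 1 is ≥ 1, the union bound is uninformative here; it does NOT by itself certify existence.

27·p = 1 ≈ 1.000; existence NOT certified by the union bound.


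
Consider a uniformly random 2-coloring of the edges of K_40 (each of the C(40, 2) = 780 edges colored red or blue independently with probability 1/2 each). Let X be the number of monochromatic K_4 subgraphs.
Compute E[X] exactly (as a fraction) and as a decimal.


Let X = Σ_S X_S over the C(40, 4) = 91390 subsets S of size 4, where X_S = 1 if the K_4 on S is monochromatic.
For a fixed S, the K_4 on S has C(4, 2) = 6 edges. P[all 6 edges red] = (1/2)^6, and likewise for blue, so P[monochromatic] = 2·(1/2)^6 = 2^{1 − 6} = 1/32.
By linearity: E[X] = C(40, 4) · 2^{1 − 6} = 91390 · 1/32 = 45695/16.
Numerically: E[X] ≈ 2855.938.

E[X] = C(40,4)·2^(1−C(4,2)) = 45695/16 ≈ 2855.938.
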